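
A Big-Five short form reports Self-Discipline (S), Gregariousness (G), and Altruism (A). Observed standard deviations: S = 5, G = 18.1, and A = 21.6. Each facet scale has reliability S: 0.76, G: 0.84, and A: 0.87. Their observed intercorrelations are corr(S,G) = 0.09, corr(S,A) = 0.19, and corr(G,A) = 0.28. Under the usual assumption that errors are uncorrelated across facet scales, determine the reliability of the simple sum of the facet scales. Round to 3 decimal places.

Var(S+G+A) = 5² + 18.1² + 21.6² + 2·[5·18.1·0.09 + 5·21.6·0.19 + 18.1·21.6·0.28] = 819.17 + 276.268 = 1095.44.
Because errors are independent across components, Cov(Tᵢ,Tⱼ) = Cov(Xᵢ,Xⱼ); the off-diagonal part of the true-score variance is the same as above.
True-score variance = [5²·0.76 + 18.1²·0.84 + 21.6²·0.87] + 276.268 = 700.1 + 276.268 = 976.367.
Reliability = 976.367 / 1095.44 = 0.891.

0.891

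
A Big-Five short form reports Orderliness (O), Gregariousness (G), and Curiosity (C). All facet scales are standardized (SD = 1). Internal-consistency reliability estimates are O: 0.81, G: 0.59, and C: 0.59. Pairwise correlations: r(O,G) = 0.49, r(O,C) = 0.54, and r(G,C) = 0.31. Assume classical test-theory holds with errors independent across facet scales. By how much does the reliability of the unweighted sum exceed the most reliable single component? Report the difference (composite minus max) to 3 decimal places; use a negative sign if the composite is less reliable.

Var(sum) = 3 + 2.68 = 5.68; true-score variance = 1.99 + 2.68 = 4.67; composite reliability = 0.8222.
Max component reliability = 0.8100.
Difference = 0.8222 − 0.8100 = 0.012.

0.012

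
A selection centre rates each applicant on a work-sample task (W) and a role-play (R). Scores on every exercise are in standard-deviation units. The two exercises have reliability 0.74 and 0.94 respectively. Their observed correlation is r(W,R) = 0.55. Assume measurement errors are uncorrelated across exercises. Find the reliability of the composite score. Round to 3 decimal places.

Var(W+R) = 2 + 2·[0.55] = 2 + 1.1 = 3.1.
Because errors are independent across components, Cov(Tᵢ,Tⱼ) = Cov(Xᵢ,Xⱼ); the off-diagonal part of the true-score variance is the same as above.
True-score variance = [0.74 + 0.94] + 1.1 = 1.68 + 1.1 = 2.78.
Reliability = 2.78 / 3.1 = 0.897.

0.897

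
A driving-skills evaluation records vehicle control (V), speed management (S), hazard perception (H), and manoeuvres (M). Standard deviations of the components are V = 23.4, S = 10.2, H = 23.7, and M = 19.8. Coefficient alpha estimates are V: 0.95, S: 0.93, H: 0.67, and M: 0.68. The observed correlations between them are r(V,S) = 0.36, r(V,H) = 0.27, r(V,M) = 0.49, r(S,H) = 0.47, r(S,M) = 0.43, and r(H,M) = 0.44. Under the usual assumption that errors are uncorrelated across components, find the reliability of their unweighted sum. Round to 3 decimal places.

0.897

Var(V+S+H+M) = 23.4² + 10.2² + 23.7² + 19.8² + 2·[23.4·10.2·0.36 + 23.4·23.7·0.27 + 23.4·19.8·0.49 + 10.2·23.7·0.47 + 10.2·19.8·0.43 + 23.7·19.8·0.44] = 1605.33 + 1739.25 = 3344.58.
Under uncorrelated errors the observed covariances equal the true-score covariances, so only the own-variance terms attenuate.
True-score variance = [23.4²·0.95 + 10.2²·0.93 + 23.7²·0.67 + 19.8²·0.68] + 1739.25 = 1259.86 + 1739.25 = 2999.11.
Reliability = 2999.11 / 3344.58 = 0.897.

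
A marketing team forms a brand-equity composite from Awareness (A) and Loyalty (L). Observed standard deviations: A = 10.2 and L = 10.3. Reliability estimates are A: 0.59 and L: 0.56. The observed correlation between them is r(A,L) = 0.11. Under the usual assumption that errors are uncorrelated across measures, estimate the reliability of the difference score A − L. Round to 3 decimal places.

0.522

Var(A−L) = 10.2² + 10.3² − 2·10.2·10.3·0.11 = 210.13 − 23.1132 = 187.017.
Under uncorrelated errors the observed covariances equal the true-score covariances, so only the own-variance terms attenuate.
True-score variance = [10.2²·0.59 + 10.3²·0.56] − 23.1132 = 120.794 − 23.1132 = 97.6808.
Reliability = 97.6808 / 187.017 = 0.522.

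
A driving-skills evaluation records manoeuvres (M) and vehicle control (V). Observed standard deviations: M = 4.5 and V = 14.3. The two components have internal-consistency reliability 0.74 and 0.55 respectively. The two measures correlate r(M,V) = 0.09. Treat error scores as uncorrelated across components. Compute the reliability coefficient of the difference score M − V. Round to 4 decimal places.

0.5436

Var(M−V) = 4.5² + 14.3² − 2·4.5·14.3·0.09 = 224.74 − 11.583 = 213.157.
Under uncorrelated errors the observed covariances equal the true-score covariances, so only the own-variance terms attenuate.
True-score variance = [4.5²·0.74 + 14.3²·0.55] − 11.583 = 127.455 − 11.583 = 115.872.
Reliability = 115.872 / 213.157 = 0.5436.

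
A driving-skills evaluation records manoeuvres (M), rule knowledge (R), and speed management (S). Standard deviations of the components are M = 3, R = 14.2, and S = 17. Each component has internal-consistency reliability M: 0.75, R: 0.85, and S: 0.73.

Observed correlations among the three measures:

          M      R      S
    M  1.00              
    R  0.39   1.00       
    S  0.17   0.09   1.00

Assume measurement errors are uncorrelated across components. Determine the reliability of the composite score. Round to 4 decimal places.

0.8138

Var(M+R+S) = 3² + 14.2² + 17² + 2·[3·14.2·0.39 + 3·17·0.17 + 14.2·17·0.09] = 499.64 + 94.02 = 593.66.
Under uncorrelated errors the observed covariances equal the true-score covariances, so only the own-variance terms attenuate.
True-score variance = [3²·0.75 + 14.2²·0.85 + 17²·0.73] + 94.02 = 389.114 + 94.02 = 483.134.
Reliability = 483.134 / 593.66 = 0.8138.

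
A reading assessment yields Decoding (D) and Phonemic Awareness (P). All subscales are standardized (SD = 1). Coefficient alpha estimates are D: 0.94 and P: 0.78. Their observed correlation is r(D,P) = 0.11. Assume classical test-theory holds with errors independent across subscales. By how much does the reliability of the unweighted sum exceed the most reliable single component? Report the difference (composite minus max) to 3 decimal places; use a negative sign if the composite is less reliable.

-0.066

Var(sum) = 2 + 0.22 = 2.22; true-score variance = 1.72 + 0.22 = 1.94; composite reliability = 0.8739.
Max component reliability = 0.9400.
Difference = 0.8739 − 0.9400 = -0.066.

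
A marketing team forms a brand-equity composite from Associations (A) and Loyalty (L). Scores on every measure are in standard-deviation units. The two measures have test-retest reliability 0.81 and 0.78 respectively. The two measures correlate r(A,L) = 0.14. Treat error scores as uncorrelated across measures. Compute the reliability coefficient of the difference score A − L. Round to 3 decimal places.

Var(A−L) = 1 + 1 − 2·0.14 = 2 − 0.28 = 1.72.
Under uncorrelated errors the observed covariances equal the true-score covariances, so only the own-variance terms attenuate.
True-score variance = [0.81 + 0.78] − 0.28 = 1.59 − 0.28 = 1.31.
Reliability = 1.31 / 1.72 = 0.762.

0.762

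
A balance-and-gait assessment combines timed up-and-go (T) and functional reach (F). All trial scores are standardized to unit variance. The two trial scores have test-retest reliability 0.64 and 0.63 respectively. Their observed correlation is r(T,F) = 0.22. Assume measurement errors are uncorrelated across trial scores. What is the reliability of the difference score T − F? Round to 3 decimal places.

0.532

Var(T−F) = 1 + 1 − 2·0.22 = 2 − 0.44 = 1.56.
Under uncorrelated errors the observed covariances equal the true-score covariances, so only the own-variance terms attenuate.
True-score variance = [0.64 + 0.63] − 0.44 = 1.27 − 0.44 = 0.83.
Reliability = 0.83 / 1.56 = 0.532.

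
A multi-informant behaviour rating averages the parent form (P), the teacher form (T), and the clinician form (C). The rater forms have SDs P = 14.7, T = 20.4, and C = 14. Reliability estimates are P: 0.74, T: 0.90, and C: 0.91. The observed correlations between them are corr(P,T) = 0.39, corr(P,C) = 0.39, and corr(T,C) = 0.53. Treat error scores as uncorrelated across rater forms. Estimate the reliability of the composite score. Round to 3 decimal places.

Var(P+T+C) = 14.7² + 20.4² + 14² + 2·[14.7·20.4·0.39 + 14.7·14·0.39 + 20.4·14·0.53] = 828.25 + 697.166 = 1525.42.
With uncorrelated errors the cross-covariances are all true-score covariance, so they carry over unchanged; only the diagonal terms shrink to ρᵢσᵢ².
True-score variance = [14.7²·0.74 + 20.4²·0.90 + 14²·0.91] + 697.166 = 712.811 + 697.166 = 1409.98.
Reliability = 1409.98 / 1525.42 = 0.924.

0.924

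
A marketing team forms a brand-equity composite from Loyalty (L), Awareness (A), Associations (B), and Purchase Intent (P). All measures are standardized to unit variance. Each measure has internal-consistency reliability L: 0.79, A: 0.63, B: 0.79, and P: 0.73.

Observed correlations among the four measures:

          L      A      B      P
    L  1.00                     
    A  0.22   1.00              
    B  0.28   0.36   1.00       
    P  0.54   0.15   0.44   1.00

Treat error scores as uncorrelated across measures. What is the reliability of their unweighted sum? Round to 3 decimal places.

Var(L+A+B+P) = 4 + 2·[0.22 + 0.28 + 0.54 + 0.36 + 0.15 + 0.44] = 4 + 3.98 = 7.98.
With uncorrelated errors the cross-covariances are all true-score covariance, so they carry over unchanged; only the diagonal terms shrink to ρᵢσᵢ².
True-score variance = [0.79 + 0.63 + 0.79 + 0.73] + 3.98 = 2.94 + 3.98 = 6.92.
Reliability = 6.92 / 7.98 = 0.867.

0.867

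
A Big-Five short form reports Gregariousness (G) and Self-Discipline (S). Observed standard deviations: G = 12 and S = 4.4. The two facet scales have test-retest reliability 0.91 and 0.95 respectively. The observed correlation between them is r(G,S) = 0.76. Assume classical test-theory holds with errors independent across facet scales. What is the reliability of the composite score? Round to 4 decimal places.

Var(G+S) = 12² + 4.4² + 2·[12·4.4·0.76] = 163.36 + 80.256 = 243.616.
With uncorrelated errors the cross-covariances are all true-score covariance, so they carry over unchanged; only the diagonal terms shrink to ρᵢσᵢ².
True-score variance = [12²·0.91 + 4.4²·0.95] + 80.256 = 149.432 + 80.256 = 229.688.
Reliability = 229.688 / 243.616 = 0.9428.

0.9428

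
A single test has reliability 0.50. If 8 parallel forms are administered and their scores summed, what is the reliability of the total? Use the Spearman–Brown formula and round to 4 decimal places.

0.8889

ρ_k = kρ / (1 + (k−1)ρ) = 8·0.50 / (1 + 7·0.50) = 4.000 / 4.500 = 0.8889.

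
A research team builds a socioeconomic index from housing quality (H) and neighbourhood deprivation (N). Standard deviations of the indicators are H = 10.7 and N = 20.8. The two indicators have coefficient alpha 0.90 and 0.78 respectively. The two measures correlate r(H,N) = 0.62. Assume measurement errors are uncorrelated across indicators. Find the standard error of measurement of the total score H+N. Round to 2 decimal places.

10.33

Var(total) = 547.13 + 275.974 = 823.104.
True-score variance = 440.5 + 275.974 = 716.475, so reliability = 0.8705.
Error variance = 823.104 − 716.475 = 106.63; SEM = √106.63 = 10.33.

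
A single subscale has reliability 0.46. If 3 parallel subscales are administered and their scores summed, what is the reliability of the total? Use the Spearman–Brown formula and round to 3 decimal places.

ρ_k = kρ / (1 + (k−1)ρ) = 3·0.46 / (1 + 2·0.46) = 1.380 / 1.920 = 0.719.

0.719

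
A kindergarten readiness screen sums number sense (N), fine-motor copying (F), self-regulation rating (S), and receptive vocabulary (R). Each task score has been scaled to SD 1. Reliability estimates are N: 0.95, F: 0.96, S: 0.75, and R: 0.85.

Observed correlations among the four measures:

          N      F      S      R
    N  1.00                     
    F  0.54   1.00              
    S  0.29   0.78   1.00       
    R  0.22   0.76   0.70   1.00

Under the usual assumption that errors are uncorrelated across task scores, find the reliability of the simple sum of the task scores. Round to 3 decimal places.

Var(N+F+S+R) = 4 + 2·[0.54 + 0.29 + 0.22 + 0.78 + 0.76 + 0.70] = 4 + 6.58 = 10.58.
Under uncorrelated errors the observed covariances equal the true-score covariances, so only the own-variance terms attenuate.
True-score variance = [0.95 + 0.96 + 0.75 + 0.85] + 6.58 = 3.51 + 6.58 = 10.09.
Reliability = 10.09 / 10.58 = 0.954.

0.954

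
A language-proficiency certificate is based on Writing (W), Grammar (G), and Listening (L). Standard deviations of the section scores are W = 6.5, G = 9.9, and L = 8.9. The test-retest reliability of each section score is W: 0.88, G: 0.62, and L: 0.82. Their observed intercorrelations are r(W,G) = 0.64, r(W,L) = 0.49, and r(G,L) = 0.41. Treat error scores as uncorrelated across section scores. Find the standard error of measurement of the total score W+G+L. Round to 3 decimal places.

7.521

Var(total) = 219.47 + 211.311 = 430.781.
True-score variance = 162.898 + 211.311 = 374.21, so reliability = 0.8687.
Error variance = 430.781 − 374.21 = 56.5716; SEM = √56.5716 = 7.521.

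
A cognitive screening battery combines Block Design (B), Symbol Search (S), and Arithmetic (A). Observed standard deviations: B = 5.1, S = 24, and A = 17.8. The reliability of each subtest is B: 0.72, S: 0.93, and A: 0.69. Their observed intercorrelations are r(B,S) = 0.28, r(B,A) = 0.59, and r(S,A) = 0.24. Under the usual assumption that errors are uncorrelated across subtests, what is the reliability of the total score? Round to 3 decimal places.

Var(B+S+A) = 5.1² + 24² + 17.8² + 2·[5.1·24·0.28 + 5.1·17.8·0.59 + 24·17.8·0.24] = 918.85 + 380.72 = 1299.57.
Under uncorrelated errors the observed covariances equal the true-score covariances, so only the own-variance terms attenuate.
True-score variance = [5.1²·0.72 + 24²·0.93 + 17.8²·0.69] + 380.72 = 773.027 + 380.72 = 1153.75.
Reliability = 1153.75 / 1299.57 = 0.888.

0.888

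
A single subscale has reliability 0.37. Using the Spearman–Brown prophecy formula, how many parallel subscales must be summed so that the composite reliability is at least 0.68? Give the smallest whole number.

4

k ≥ ρ*(1−ρ₁)/(ρ₁(1−ρ*)) = 0.68·0.63 / (0.37·0.32) = 3.618.
Smallest integer k = 4.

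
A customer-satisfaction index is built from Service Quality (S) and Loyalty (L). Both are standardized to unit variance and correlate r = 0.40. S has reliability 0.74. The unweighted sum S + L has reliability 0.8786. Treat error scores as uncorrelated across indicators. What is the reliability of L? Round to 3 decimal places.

0.920

Var(S+L) = 2 + 2·0.40 = 2.800.
True-score variance = ρ_S + ρ_L + 2·0.40, so 0.8786 = (0.74 + ρ_L + 0.80) / 2.800.
ρ_L = 0.8786·2.800 − 0.74 − 0.80 = 0.920.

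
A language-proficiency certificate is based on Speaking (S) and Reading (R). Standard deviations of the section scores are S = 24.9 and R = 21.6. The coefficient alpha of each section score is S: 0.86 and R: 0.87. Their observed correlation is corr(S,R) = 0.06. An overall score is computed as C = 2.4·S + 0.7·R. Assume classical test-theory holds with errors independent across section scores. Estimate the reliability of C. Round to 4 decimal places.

0.8645

Var(C) = 2.4²·24.9² + 0.7²·21.6² + 2·[1.68·24.9·21.6·0.06] = 3799.87 + 108.429 = 3908.3.
With uncorrelated errors the cross-covariances are all true-score covariance, so they carry over unchanged; only the diagonal terms shrink to ρᵢσᵢ².
True-score variance = [2.4²·24.9²·0.86 + 0.7²·21.6²·0.87] + 108.429 = 3270.18 + 108.429 = 3378.6.
Reliability = 3378.6 / 3908.3 = 0.8645.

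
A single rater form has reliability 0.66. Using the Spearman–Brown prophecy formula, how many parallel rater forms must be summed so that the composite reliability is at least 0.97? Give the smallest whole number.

k ≥ ρ*(1−ρ₁)/(ρ₁(1−ρ*)) = 0.97·0.34 / (0.66·0.03) = 16.657.
Smallest integer k = 17.

17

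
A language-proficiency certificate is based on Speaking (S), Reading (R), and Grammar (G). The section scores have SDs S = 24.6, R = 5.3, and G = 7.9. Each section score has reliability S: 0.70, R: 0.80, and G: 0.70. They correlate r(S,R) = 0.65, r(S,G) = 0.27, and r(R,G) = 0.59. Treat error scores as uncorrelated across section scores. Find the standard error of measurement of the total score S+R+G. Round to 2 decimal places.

Var(total) = 695.66 + 323.844 = 1019.5.
True-score variance = 489.771 + 323.844 = 813.615, so reliability = 0.7980.
Error variance = 1019.5 − 813.615 = 205.889; SEM = √205.889 = 14.35.

14.35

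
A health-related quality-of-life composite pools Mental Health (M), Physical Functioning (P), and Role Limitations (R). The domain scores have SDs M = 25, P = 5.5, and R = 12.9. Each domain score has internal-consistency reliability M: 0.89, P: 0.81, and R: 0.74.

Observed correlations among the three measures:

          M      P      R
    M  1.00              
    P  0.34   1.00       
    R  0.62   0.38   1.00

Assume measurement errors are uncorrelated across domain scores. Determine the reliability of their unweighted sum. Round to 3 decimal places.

0.914

Var(M+P+R) = 25² + 5.5² + 12.9² + 2·[25·5.5·0.34 + 25·12.9·0.62 + 5.5·12.9·0.38] = 821.66 + 547.322 = 1368.98.
With uncorrelated errors the cross-covariances are all true-score covariance, so they carry over unchanged; only the diagonal terms shrink to ρᵢσᵢ².
True-score variance = [25²·0.89 + 5.5²·0.81 + 12.9²·0.74] + 547.322 = 703.896 + 547.322 = 1251.22.
Reliability = 1251.22 / 1368.98 = 0.914.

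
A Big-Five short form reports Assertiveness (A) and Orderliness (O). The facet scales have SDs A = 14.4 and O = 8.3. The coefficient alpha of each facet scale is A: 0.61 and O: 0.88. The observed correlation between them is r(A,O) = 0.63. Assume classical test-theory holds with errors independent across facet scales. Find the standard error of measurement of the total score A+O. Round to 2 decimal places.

9.44

Var(total) = 276.25 + 150.595 = 426.845.
True-score variance = 187.113 + 150.595 = 337.708, so reliability = 0.7912.
Error variance = 426.845 − 337.708 = 89.1372; SEM = √89.1372 = 9.44.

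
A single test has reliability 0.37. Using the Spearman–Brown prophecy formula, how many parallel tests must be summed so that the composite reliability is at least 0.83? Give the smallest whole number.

k ≥ ρ*(1−ρ₁)/(ρ₁(1−ρ*)) = 0.83·0.63 / (0.37·0.17) = 8.313.
Smallest integer k = 9.

9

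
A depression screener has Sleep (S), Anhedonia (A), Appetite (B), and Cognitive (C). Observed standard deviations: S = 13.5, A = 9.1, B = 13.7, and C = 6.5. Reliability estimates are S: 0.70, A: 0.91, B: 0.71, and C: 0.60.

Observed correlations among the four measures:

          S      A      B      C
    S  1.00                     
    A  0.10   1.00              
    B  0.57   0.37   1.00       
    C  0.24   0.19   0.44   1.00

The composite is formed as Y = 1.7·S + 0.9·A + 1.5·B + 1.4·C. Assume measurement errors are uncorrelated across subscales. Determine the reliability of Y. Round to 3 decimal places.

Var(Y) = 1.7²·13.5² + 0.9²·9.1² + 1.5²·13.7² + 1.4²·6.5² + 2·[1.53·13.5·9.1·0.10 + 2.55·13.5·13.7·0.57 + 2.38·13.5·6.5·0.24 + 1.35·9.1·13.7·0.37 + 1.26·9.1·6.5·0.19 + 2.1·13.7·6.5·0.44] = 1098.89 + 992.918 = 2091.81.
Because errors are independent across components, Cov(Tᵢ,Tⱼ) = Cov(Xᵢ,Xⱼ); the off-diagonal part of the true-score variance is the same as above.
True-score variance = [1.7²·13.5²·0.70 + 0.9²·9.1²·0.91 + 1.5²·13.7²·0.71 + 1.4²·6.5²·0.60] + 992.918 = 779.252 + 992.918 = 1772.17.
Reliability = 1772.17 / 2091.81 = 0.847.

0.847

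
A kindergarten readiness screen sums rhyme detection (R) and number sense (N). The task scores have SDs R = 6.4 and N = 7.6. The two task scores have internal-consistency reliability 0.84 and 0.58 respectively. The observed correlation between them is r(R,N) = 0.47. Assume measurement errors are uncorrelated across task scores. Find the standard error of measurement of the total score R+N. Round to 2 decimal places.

Var(total) = 98.72 + 45.7216 = 144.442.
True-score variance = 67.9072 + 45.7216 = 113.629, so reliability = 0.7867.
Error variance = 144.442 − 113.629 = 30.8128; SEM = √30.8128 = 5.55.

5.55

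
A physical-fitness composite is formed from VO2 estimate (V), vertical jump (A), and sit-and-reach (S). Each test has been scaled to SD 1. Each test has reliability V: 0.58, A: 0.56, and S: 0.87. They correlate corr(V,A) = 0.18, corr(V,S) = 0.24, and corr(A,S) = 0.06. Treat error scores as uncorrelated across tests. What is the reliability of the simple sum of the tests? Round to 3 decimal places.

0.750

Var(V+A+S) = 3 + 2·[0.18 + 0.24 + 0.06] = 3 + 0.96 = 3.96.
Because errors are independent across components, Cov(Tᵢ,Tⱼ) = Cov(Xᵢ,Xⱼ); the off-diagonal part of the true-score variance is the same as above.
True-score variance = [0.58 + 0.56 + 0.87] + 0.96 = 2.01 + 0.96 = 2.97.
Reliability = 2.97 / 3.96 = 0.750.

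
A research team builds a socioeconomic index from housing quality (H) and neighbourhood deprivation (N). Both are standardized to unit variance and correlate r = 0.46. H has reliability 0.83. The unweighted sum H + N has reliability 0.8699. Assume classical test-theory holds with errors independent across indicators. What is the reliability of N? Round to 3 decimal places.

0.790

Var(H+N) = 2 + 2·0.46 = 2.920.
True-score variance = ρ_H + ρ_N + 2·0.46, so 0.8699 = (0.83 + ρ_N + 0.92) / 2.920.
ρ_N = 0.8699·2.920 − 0.83 − 0.92 = 0.790.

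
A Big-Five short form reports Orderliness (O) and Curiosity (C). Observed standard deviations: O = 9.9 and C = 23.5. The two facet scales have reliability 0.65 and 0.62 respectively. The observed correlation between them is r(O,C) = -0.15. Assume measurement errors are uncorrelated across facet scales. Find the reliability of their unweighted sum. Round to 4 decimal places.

Var(O+C) = 9.9² + 23.5² + 2·[9.9·23.5·(-0.15)] = 650.26 − 69.795 = 580.465.
With uncorrelated errors the cross-covariances are all true-score covariance, so they carry over unchanged; only the diagonal terms shrink to ρᵢσᵢ².
True-score variance = [9.9²·0.65 + 23.5²·0.62] − 69.795 = 406.101 − 69.795 = 336.306.
Reliability = 336.306 / 580.465 = 0.5794.

0.5794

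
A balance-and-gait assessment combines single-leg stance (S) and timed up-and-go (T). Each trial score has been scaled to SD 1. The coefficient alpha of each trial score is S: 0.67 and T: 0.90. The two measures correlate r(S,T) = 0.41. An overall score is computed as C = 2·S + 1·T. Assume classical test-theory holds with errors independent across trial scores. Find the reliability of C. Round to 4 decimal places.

Var(C) = 2² + 1 + 2·[2·0.41] = 5 + 1.64 = 6.64.
Because errors are independent across components, Cov(Tᵢ,Tⱼ) = Cov(Xᵢ,Xⱼ); the off-diagonal part of the true-score variance is the same as above.
True-score variance = [2²·0.67 + 0.90] + 1.64 = 3.58 + 1.64 = 5.22.
Reliability = 5.22 / 6.64 = 0.7861.

0.7861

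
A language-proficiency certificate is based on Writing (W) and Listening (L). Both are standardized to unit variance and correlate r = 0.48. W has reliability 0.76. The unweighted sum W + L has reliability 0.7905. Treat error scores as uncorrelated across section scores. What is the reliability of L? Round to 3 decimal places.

Var(W+L) = 2 + 2·0.48 = 2.960.
True-score variance = ρ_W + ρ_L + 2·0.48, so 0.7905 = (0.76 + ρ_L + 0.96) / 2.960.
ρ_L = 0.7905·2.960 − 0.76 − 0.96 = 0.620.

0.620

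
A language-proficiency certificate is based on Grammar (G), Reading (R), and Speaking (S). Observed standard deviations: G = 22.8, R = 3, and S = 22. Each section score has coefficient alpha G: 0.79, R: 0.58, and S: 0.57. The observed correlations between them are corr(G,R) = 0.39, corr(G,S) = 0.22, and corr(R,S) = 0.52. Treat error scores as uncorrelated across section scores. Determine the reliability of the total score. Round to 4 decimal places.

Var(G+R+S) = 22.8² + 3² + 22² + 2·[22.8·3·0.39 + 22.8·22·0.22 + 3·22·0.52] = 1012.84 + 342.696 = 1355.54.
Because errors are independent across components, Cov(Tᵢ,Tⱼ) = Cov(Xᵢ,Xⱼ); the off-diagonal part of the true-score variance is the same as above.
True-score variance = [22.8²·0.79 + 3²·0.58 + 22²·0.57] + 342.696 = 691.774 + 342.696 = 1034.47.
Reliability = 1034.47 / 1355.54 = 0.7631.

0.7631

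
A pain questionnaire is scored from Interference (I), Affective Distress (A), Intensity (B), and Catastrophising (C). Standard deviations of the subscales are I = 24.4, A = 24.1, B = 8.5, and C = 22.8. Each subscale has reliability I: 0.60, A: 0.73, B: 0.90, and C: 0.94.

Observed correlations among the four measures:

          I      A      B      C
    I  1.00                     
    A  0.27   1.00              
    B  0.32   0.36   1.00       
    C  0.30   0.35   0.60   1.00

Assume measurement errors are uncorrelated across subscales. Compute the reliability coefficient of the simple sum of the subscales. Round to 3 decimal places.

Var(I+A+B+C) = 24.4² + 24.1² + 8.5² + 22.8² + 2·[24.4·24.1·0.27 + 24.4·8.5·0.32 + 24.4·22.8·0.30 + 24.1·8.5·0.36 + 24.1·22.8·0.35 + 8.5·22.8·0.60] = 1768.26 + 1548.76 = 3317.02.
Because errors are independent across components, Cov(Tᵢ,Tⱼ) = Cov(Xᵢ,Xⱼ); the off-diagonal part of the true-score variance is the same as above.
True-score variance = [24.4²·0.60 + 24.1²·0.73 + 8.5²·0.90 + 22.8²·0.94] + 1548.76 = 1334.88 + 1548.76 = 2883.64.
Reliability = 2883.64 / 3317.02 = 0.869.

0.869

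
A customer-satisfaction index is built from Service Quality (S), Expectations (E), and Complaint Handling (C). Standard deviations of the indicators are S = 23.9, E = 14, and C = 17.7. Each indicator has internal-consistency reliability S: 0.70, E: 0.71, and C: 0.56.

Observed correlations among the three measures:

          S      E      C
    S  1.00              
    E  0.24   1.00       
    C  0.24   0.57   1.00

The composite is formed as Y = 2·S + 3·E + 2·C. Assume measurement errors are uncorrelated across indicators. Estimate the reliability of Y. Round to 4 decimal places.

0.8007

Var(Y) = 2²·23.9² + 3²·14² + 2²·17.7² + 2·[6·23.9·14·0.24 + 4·23.9·17.7·0.24 + 6·14·17.7·0.57] = 5302 + 3470.82 = 8772.82.
Under uncorrelated errors the observed covariances equal the true-score covariances, so only the own-variance terms attenuate.
True-score variance = [2²·23.9²·0.70 + 3²·14²·0.71 + 2²·17.7²·0.56] + 3470.82 = 3553.6 + 3470.82 = 7024.42.
Reliability = 7024.42 / 8772.82 = 0.8007.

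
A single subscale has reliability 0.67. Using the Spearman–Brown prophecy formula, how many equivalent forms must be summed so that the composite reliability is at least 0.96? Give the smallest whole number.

12

k ≥ ρ*(1−ρ₁)/(ρ₁(1−ρ*)) = 0.96·0.33 / (0.67·0.04) = 11.821.
Smallest integer k = 12.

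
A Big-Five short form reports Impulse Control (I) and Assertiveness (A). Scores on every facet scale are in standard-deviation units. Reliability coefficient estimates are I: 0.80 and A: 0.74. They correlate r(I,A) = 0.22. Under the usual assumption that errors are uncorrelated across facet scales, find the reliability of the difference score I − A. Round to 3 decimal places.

Var(I−A) = 1 + 1 − 2·0.22 = 2 − 0.44 = 1.56.
With uncorrelated errors the cross-covariances are all true-score covariance, so they carry over unchanged; only the diagonal terms shrink to ρᵢσᵢ².
True-score variance = [0.80 + 0.74] − 0.44 = 1.54 − 0.44 = 1.1.
Reliability = 1.1 / 1.56 = 0.705.

0.705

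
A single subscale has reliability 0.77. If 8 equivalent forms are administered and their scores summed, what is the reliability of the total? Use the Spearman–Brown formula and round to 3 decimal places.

0.964

ρ_k = kρ / (1 + (k−1)ρ) = 8·0.77 / (1 + 7·0.77) = 6.160 / 6.390 = 0.964.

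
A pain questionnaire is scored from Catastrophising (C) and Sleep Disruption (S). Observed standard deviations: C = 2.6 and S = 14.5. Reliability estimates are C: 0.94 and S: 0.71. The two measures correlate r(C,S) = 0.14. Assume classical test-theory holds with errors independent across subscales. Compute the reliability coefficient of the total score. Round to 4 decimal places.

Var(C+S) = 2.6² + 14.5² + 2·[2.6·14.5·0.14] = 217.01 + 10.556 = 227.566.
Under uncorrelated errors the observed covariances equal the true-score covariances, so only the own-variance terms attenuate.
True-score variance = [2.6²·0.94 + 14.5²·0.71] + 10.556 = 155.632 + 10.556 = 166.188.
Reliability = 166.188 / 227.566 = 0.7303.

0.7303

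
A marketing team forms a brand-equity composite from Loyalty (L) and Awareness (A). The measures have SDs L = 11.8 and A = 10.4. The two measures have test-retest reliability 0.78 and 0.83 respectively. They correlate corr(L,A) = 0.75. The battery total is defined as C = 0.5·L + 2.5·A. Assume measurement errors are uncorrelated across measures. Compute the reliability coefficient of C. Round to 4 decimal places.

0.8697

Var(C) = 0.5²·11.8² + 2.5²·10.4² + 2·[1.25·11.8·10.4·0.75] = 710.81 + 230.1 = 940.91.
Because errors are independent across components, Cov(Tᵢ,Tⱼ) = Cov(Xᵢ,Xⱼ); the off-diagonal part of the true-score variance is the same as above.
True-score variance = [0.5²·11.8²·0.78 + 2.5²·10.4²·0.83] + 230.1 = 588.232 + 230.1 = 818.332.
Reliability = 818.332 / 940.91 = 0.8697.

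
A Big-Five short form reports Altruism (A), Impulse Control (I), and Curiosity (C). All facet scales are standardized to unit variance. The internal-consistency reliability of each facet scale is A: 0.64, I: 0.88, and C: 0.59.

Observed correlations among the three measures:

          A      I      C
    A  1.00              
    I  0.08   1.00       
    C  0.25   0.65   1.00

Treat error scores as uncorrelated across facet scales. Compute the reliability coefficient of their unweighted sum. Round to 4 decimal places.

Var(A+I+C) = 3 + 2·[0.08 + 0.25 + 0.65] = 3 + 1.96 = 4.96.
Under uncorrelated errors the observed covariances equal the true-score covariances, so only the own-variance terms attenuate.
True-score variance = [0.64 + 0.88 + 0.59] + 1.96 = 2.11 + 1.96 = 4.07.
Reliability = 4.07 / 4.96 = 0.8206.

0.8206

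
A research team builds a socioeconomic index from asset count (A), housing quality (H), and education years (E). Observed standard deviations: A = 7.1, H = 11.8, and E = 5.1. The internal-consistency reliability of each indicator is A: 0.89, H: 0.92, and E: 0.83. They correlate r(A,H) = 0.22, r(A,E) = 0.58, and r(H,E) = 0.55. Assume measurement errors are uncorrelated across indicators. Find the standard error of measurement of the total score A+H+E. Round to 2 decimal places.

Var(total) = 215.66 + 145.065 = 360.725.
True-score variance = 194.554 + 145.065 = 339.619, so reliability = 0.9415.
Error variance = 360.725 − 339.619 = 21.106; SEM = √21.106 = 4.59.

4.59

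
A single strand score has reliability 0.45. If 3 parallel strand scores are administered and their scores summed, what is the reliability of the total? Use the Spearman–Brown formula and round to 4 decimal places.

ρ_k = kρ / (1 + (k−1)ρ) = 3·0.45 / (1 + 2·0.45) = 1.350 / 1.900 = 0.7105.

0.7105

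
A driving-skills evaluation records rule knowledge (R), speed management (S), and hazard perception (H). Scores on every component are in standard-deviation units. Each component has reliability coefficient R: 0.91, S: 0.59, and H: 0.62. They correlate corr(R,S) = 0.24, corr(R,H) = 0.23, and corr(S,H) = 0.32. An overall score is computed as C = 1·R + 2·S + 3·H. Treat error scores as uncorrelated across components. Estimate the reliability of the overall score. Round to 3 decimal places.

0.745

Var(C) = 1 + 2² + 3² + 2·[2·0.24 + 3·0.23 + 6·0.32] = 14 + 6.18 = 20.18.
With uncorrelated errors the cross-covariances are all true-score covariance, so they carry over unchanged; only the diagonal terms shrink to ρᵢσᵢ².
True-score variance = [0.91 + 2²·0.59 + 3²·0.62] + 6.18 = 8.85 + 6.18 = 15.03.
Reliability = 15.03 / 20.18 = 0.745.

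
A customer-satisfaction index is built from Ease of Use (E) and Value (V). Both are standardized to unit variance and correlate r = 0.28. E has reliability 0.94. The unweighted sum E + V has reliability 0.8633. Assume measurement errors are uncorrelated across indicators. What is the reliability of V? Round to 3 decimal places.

Var(E+V) = 2 + 2·0.28 = 2.560.
True-score variance = ρ_E + ρ_V + 2·0.28, so 0.8633 = (0.94 + ρ_V + 0.56) / 2.560.
ρ_V = 0.8633·2.560 − 0.94 − 0.56 = 0.710.

0.710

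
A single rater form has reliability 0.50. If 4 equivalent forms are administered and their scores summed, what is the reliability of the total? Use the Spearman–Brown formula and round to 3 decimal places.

ρ_k = kρ / (1 + (k−1)ρ) = 4·0.50 / (1 + 3·0.50) = 2.000 / 2.500 = 0.800.

0.800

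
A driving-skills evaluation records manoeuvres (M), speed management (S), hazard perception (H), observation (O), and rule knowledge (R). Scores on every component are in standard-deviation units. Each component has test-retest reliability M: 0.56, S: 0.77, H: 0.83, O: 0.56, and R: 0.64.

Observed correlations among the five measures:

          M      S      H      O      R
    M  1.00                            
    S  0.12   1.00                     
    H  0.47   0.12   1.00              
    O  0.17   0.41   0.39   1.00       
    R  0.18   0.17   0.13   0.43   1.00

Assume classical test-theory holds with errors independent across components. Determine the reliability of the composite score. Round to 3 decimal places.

0.839

Var(M+S+H+O+R) = 5 + 2·[0.12 + 0.47 + 0.17 + 0.18 + 0.12 + 0.41 + 0.17 + 0.39 + 0.13 + 0.43] = 5 + 5.18 = 10.18.
Because errors are independent across components, Cov(Tᵢ,Tⱼ) = Cov(Xᵢ,Xⱼ); the off-diagonal part of the true-score variance is the same as above.
True-score variance = [0.56 + 0.77 + 0.83 + 0.56 + 0.64] + 5.18 = 3.36 + 5.18 = 8.54.
Reliability = 8.54 / 10.18 = 0.839.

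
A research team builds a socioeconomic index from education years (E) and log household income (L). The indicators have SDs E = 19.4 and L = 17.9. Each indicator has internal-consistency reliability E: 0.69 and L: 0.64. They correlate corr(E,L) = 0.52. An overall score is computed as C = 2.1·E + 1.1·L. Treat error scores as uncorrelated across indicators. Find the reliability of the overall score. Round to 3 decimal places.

0.773

Var(C) = 2.1²·19.4² + 1.1²·17.9² + 2·[2.31·19.4·17.9·0.52] = 2047.44 + 834.257 = 2881.7.
Because errors are independent across components, Cov(Tᵢ,Tⱼ) = Cov(Xᵢ,Xⱼ); the off-diagonal part of the true-score variance is the same as above.
True-score variance = [2.1²·19.4²·0.69 + 1.1²·17.9²·0.64] + 834.257 = 1393.35 + 834.257 = 2227.61.
Reliability = 2227.61 / 2881.7 = 0.773.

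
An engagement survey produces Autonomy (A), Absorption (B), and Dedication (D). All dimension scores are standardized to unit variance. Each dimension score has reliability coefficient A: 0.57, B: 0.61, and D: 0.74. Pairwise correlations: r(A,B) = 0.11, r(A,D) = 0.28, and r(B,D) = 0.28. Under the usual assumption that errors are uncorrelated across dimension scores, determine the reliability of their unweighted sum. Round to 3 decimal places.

0.751

Var(A+B+D) = 3 + 2·[0.11 + 0.28 + 0.28] = 3 + 1.34 = 4.34.
Because errors are independent across components, Cov(Tᵢ,Tⱼ) = Cov(Xᵢ,Xⱼ); the off-diagonal part of the true-score variance is the same as above.
True-score variance = [0.57 + 0.61 + 0.74] + 1.34 = 1.92 + 1.34 = 3.26.
Reliability = 3.26 / 4.34 = 0.751.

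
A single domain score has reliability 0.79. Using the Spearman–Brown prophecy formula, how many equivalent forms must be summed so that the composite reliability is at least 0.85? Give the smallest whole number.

2

k ≥ ρ*(1−ρ₁)/(ρ₁(1−ρ*)) = 0.85·0.21 / (0.79·0.15) = 1.506.
Smallest integer k = 2.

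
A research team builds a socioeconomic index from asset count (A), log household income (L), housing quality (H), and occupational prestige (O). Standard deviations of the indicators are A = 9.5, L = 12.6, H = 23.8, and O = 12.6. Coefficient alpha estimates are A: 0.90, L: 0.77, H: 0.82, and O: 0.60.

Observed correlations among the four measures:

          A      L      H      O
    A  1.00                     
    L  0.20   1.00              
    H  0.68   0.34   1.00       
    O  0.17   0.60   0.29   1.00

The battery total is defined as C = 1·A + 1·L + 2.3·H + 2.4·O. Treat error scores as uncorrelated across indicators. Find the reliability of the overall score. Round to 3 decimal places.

Var(C) = 9.5² + 12.6² + 2.3²·23.8² + 2.4²·12.6² + 2·[9.5·12.6·0.20 + 2.3·9.5·23.8·0.68 + 2.4·9.5·12.6·0.17 + 2.3·12.6·23.8·0.34 + 2.4·12.6·12.6·0.60 + 5.52·23.8·12.6·0.29] = 4159.94 + 2739.13 = 6899.07.
With uncorrelated errors the cross-covariances are all true-score covariance, so they carry over unchanged; only the diagonal terms shrink to ρᵢσᵢ².
True-score variance = [9.5²·0.90 + 12.6²·0.77 + 2.3²·23.8²·0.82 + 2.4²·12.6²·0.60] + 2739.13 = 3209.25 + 2739.13 = 5948.38.
Reliability = 5948.38 / 6899.07 = 0.862.

0.862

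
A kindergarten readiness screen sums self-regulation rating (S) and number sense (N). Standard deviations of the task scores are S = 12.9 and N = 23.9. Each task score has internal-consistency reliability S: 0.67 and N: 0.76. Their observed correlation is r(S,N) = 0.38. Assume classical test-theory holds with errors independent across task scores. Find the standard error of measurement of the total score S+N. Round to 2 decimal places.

13.86

Var(total) = 737.62 + 234.316 = 971.936.
True-score variance = 545.614 + 234.316 = 779.93, so reliability = 0.8025.
Error variance = 971.936 − 779.93 = 192.006; SEM = √192.006 = 13.86.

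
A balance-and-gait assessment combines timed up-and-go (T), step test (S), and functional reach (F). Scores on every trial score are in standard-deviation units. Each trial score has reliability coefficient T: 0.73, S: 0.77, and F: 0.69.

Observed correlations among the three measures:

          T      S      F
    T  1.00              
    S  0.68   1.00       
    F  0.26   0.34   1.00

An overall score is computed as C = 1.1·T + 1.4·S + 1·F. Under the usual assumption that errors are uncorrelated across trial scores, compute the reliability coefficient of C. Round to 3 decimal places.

0.860

Var(C) = 1.1² + 1.4² + 1 + 2·[1.54·0.68 + 1.1·0.26 + 1.4·0.34] = 4.17 + 3.6184 = 7.7884.
With uncorrelated errors the cross-covariances are all true-score covariance, so they carry over unchanged; only the diagonal terms shrink to ρᵢσᵢ².
True-score variance = [1.1²·0.73 + 1.4²·0.77 + 0.69] + 3.6184 = 3.0825 + 3.6184 = 6.7009.
Reliability = 6.7009 / 7.7884 = 0.860.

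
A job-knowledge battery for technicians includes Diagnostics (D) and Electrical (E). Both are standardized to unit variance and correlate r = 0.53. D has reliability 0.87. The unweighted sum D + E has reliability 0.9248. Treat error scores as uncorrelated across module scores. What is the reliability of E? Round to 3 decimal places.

0.900

Var(D+E) = 2 + 2·0.53 = 3.060.
True-score variance = ρ_D + ρ_E + 2·0.53, so 0.9248 = (0.87 + ρ_E + 1.06) / 3.060.
ρ_E = 0.9248·3.060 − 0.87 − 1.06 = 0.900.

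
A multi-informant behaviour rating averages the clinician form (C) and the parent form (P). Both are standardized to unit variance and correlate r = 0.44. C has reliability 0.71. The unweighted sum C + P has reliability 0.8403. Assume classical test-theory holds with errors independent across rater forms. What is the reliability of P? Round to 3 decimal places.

0.830

Var(C+P) = 2 + 2·0.44 = 2.880.
True-score variance = ρ_C + ρ_P + 2·0.44, so 0.8403 = (0.71 + ρ_P + 0.88) / 2.880.
ρ_P = 0.8403·2.880 − 0.71 − 0.88 = 0.830.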